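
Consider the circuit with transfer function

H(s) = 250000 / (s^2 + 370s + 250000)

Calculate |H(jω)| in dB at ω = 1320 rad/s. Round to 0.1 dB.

At s = jω = j1320:
quadratic: (j1320)² + 370·j1320 + 250000 = -1492400 + j488400 → |·| ≈ 1.5703e+06, ∠ ≈ 161.88°
|H| = 250000 / 1.5703e+06 ≈ 0.15921
Gain = 20 log₁₀(0.15921) ≈ -15.96 dB

-16.0 dB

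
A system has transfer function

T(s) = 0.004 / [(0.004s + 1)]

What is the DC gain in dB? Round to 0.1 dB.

T(0) = 0.004 · 1 / 1 = 0.004
20 log₁₀(0.004) ≈ -47.96 dB

-48.0 dB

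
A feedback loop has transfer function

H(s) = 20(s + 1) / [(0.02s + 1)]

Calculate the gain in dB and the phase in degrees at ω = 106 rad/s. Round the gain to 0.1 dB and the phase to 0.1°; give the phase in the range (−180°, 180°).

59.1 dB, 24.7°

At ω = 106 rad/s:
zero (1 + j106·1) = 1 + j106 → |·| ≈ 106, ∠ ≈ 89.46°
pole (1 + j106·0.02) = 1 + j2.12 → |·| ≈ 2.344, ∠ ≈ 64.75°
|H| = 20 · 106 / (2.344) ≈ 904.44
Gain = 20 log₁₀(904.44) ≈ 59.13 dB
∠H = (89.46°) − (64.75°) = 24.71°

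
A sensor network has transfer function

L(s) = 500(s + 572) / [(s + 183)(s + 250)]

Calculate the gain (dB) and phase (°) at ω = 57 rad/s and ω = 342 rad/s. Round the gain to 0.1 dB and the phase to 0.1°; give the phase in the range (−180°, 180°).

At s = jω = j57:
zero (s+572): 572 + j57 → |·| = √(572²+57²) = √330433 ≈ 574.83, ∠ = arctan(57/572) ≈ 5.69°
pole (s+183): 183 + j57 → |·| = √(183²+57²) = √36738 ≈ 191.67, ∠ = arctan(57/183) ≈ 17.30°
pole (s+250): 250 + j57 → |·| = √(250²+57²) = √65749 ≈ 256.42, ∠ = arctan(57/250) ≈ 12.84°
|L| = 500 · 574.83 / 49148 ≈ 5.8479
Gain = 20 log₁₀(5.8479) ≈ 15.34 dB
∠L = 5.69° − 30.14° = -24.45°

At s = jω = j342:
zero (s+572): 572 + j342 → |·| = √(572²+342²) = √444148 ≈ 666.44, ∠ = arctan(342/572) ≈ 30.88°
pole (s+183): 183 + j342 → |·| = √(183²+342²) = √150453 ≈ 387.88, ∠ = arctan(342/183) ≈ 61.85°
pole (s+250): 250 + j342 → |·| = √(250²+342²) = √179464 ≈ 423.63, ∠ = arctan(342/250) ≈ 53.83°
|L| = 500 · 666.44 / 1.6432e+05 ≈ 2.0279
Gain = 20 log₁₀(2.0279) ≈ 6.14 dB
∠L = 30.88° − 115.68° = -84.80°

ω = 57: 15.3 dB, -24.5°; ω = 342: 6.1 dB, -84.8°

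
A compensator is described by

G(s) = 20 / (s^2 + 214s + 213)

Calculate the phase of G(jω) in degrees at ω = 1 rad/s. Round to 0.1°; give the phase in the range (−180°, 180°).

Substitute s = j1:
Numerator: 20 = 20 + j0
Denominator: (j1)^2 + 214(j1) + 213 = 212 + j214
|N| = √(20² + 0²) ≈ 20, ∠N ≈ 0.00°
|D| = √(212² + 214²) ≈ 301.23, ∠D ≈ 45.27°
∠G = 0.00° − 45.27° = -45.27°

-45.3°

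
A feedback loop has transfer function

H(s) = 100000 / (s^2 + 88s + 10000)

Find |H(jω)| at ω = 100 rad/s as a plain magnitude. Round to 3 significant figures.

11.4

At s = jω = j100:
quadratic: (j100)² + 88·j100 + 10000 = 0 + j8800 → |·| ≈ 8800, ∠ ≈ 90.00°
|H| = 100000 / 8800 ≈ 11.364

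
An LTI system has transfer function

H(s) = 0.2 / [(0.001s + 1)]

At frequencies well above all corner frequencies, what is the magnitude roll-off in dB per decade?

Each pole contributes −20 dB/decade at high frequency; each zero contributes +20 dB/decade.
Net: 0 zero(s) − 1 pole(s) → -20 dB/decade.

-20 dB/decade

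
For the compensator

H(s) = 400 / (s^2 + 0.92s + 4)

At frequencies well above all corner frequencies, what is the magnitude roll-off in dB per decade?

-40 dB/decade

Each pole contributes −20 dB/decade at high frequency; each zero contributes +20 dB/decade.
Net: 0 zero(s) − 2 pole(s) → -40 dB/decade.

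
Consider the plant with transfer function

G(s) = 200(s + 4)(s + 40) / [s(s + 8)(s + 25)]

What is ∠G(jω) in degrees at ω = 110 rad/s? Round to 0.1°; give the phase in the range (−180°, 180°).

-95.1°

At s = jω = j110:
zero (s+4): 4 + j110 → |·| = √(4²+110²) = √12116 ≈ 110.07, ∠ = arctan(110/4) ≈ 87.92°
zero (s+40): 40 + j110 → |·| = √(40²+110²) = √13700 ≈ 117.05, ∠ = arctan(110/40) ≈ 70.02°
pole (s+8): 8 + j110 → |·| = √(8²+110²) = √12164 ≈ 110.29, ∠ = arctan(110/8) ≈ 85.84°
pole (s+25): 25 + j110 → |·| = √(25²+110²) = √12725 ≈ 112.81, ∠ = arctan(110/25) ≈ 77.20°
pole at origin: |s| = 110, ∠ = 90.00° (in denominator)
∠G = 157.94° − 253.04° = -95.10°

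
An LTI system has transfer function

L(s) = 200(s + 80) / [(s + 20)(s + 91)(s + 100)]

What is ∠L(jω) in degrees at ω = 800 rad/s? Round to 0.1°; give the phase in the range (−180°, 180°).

At s = jω = j800:
zero (s+80): 80 + j800 → |·| = √(80²+800²) = √646400 ≈ 803.99, ∠ = arctan(800/80) ≈ 84.29°
pole (s+20): 20 + j800 → |·| = √(20²+800²) = √640400 ≈ 800.25, ∠ = arctan(800/20) ≈ 88.57°
pole (s+91): 91 + j800 → |·| = √(91²+800²) = √648281 ≈ 805.16, ∠ = arctan(800/91) ≈ 83.51°
pole (s+100): 100 + j800 → |·| = √(100²+800²) = √650000 ≈ 806.23, ∠ = arctan(800/100) ≈ 82.87°
∠L = 84.29° − 254.95° = -170.66°

-170.7°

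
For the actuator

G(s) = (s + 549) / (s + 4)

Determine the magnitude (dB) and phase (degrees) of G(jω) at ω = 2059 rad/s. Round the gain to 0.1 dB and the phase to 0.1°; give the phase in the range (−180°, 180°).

0.3 dB, -14.8°

At s = jω = j2059:
zero (s+549): 549 + j2059 → |·| = √(549²+2059²) = √4540882 ≈ 2130.9, ∠ = arctan(2059/549) ≈ 75.07°
pole (s+4): 4 + j2059 → |·| = √(4²+2059²) = √4239497 ≈ 2059, ∠ = arctan(2059/4) ≈ 89.89°
|G| = 1 · 2130.9 / 2059 ≈ 1.0349
Gain = 20 log₁₀(1.0349) ≈ 0.30 dB
∠G = 75.07° − 89.89° = -14.82°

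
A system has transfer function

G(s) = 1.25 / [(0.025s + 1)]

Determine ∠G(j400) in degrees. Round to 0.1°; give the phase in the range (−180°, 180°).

-84.3°

At ω = 400 rad/s:
pole (1 + j400·0.025) = 1 + j10 → |·| ≈ 10.05, ∠ ≈ 84.29°
∠G = (0°) − (84.29°) = -84.29°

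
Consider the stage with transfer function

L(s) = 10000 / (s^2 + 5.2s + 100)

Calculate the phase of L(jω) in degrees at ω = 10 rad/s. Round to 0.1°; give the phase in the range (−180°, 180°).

-90.0°

At s = jω = j10:
quadratic: (j10)² + 5.2·j10 + 100 = 0 + j52 → |·| ≈ 52, ∠ ≈ 90.00°
∠L = 0.00° − 90.00° = -90.00°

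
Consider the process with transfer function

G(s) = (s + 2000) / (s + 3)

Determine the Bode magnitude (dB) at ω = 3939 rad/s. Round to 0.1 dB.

At s = jω = j3939:
zero (s+2000): 2000 + j3939 → |·| = √(2000²+3939²) = √19515721 ≈ 4417.7, ∠ = arctan(3939/2000) ≈ 63.08°
pole (s+3): 3 + j3939 → |·| = √(3²+3939²) = √15515730 ≈ 3939, ∠ = arctan(3939/3) ≈ 89.96°
|G| = 1 · 4417.7 / 3939 ≈ 1.1215
Gain = 20 log₁₀(1.1215) ≈ 1.00 dB

1.0 dB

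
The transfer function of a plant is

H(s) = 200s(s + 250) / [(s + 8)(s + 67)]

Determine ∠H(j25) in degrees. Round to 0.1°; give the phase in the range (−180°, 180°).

At s = jω = j25:
zero (s+250): 250 + j25 → |·| = √(250²+25²) = √63125 ≈ 251.25, ∠ = arctan(25/250) ≈ 5.71°
zero at origin: s = j25 → |·| = 25, ∠ = 90.00°
pole (s+8): 8 + j25 → |·| = √(8²+25²) = √689 ≈ 26.249, ∠ = arctan(25/8) ≈ 72.26°
pole (s+67): 67 + j25 → |·| = √(67²+25²) = √5114 ≈ 71.512, ∠ = arctan(25/67) ≈ 20.46°
∠H = 95.71° − 92.72° = 2.99°

3.0°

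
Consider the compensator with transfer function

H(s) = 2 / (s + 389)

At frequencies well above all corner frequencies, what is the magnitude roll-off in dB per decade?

-20 dB/decade

Each pole contributes −20 dB/decade at high frequency; each zero contributes +20 dB/decade.
Net: 0 zero(s) − 1 pole(s) → -20 dB/decade.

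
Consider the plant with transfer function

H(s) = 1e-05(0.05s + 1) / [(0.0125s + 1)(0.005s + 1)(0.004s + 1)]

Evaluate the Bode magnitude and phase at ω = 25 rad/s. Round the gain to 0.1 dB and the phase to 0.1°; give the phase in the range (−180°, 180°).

At ω = 25 rad/s:
zero (1 + j25·0.05) = 1 + j1.25 → |·| ≈ 1.6008, ∠ ≈ 51.34°
pole (1 + j25·0.0125) = 1 + j0.3125 → |·| ≈ 1.0477, ∠ ≈ 17.35°
pole (1 + j25·0.005) = 1 + j0.125 → |·| ≈ 1.0078, ∠ ≈ 7.13°
pole (1 + j25·0.004) = 1 + j0.1 → |·| ≈ 1.005, ∠ ≈ 5.71°
|H| = 1e-05 · 1.6008 / (1.0477 · 1.0078 · 1.005) ≈ 1.5086e-05
Gain = 20 log₁₀(1.5086e-05) ≈ -96.43 dB
∠H = (51.34°) − (17.35° + 7.13° + 5.71°) = 21.15°

-96.4 dB, 21.2°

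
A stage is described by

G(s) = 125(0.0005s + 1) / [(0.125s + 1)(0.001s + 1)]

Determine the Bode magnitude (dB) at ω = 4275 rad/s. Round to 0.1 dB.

-18.0 dB

At ω = 4275 rad/s:
zero (1 + j4275·0.0005) = 1 + j2.1375 → |·| ≈ 2.3599, ∠ ≈ 64.93°
pole (1 + j4275·0.125) = 1 + j534.375 → |·| ≈ 534.38, ∠ ≈ 89.89°
pole (1 + j4275·0.001) = 1 + j4.275 → |·| ≈ 4.3904, ∠ ≈ 76.83°
|G| = 125 · 2.3599 / (534.38 · 4.3904) ≈ 0.12573
Gain = 20 log₁₀(0.12573) ≈ -18.01 dB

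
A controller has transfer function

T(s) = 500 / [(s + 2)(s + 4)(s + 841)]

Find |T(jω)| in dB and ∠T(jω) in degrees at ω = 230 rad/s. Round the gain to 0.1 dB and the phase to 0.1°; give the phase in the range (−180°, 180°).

-99.3 dB, 166.2°

At s = jω = j230:
pole (s+2): 2 + j230 → |·| = √(2²+230²) = √52904 ≈ 230.01, ∠ = arctan(230/2) ≈ 89.50°
pole (s+4): 4 + j230 → |·| = √(4²+230²) = √52916 ≈ 230.03, ∠ = arctan(230/4) ≈ 89.00°
pole (s+841): 841 + j230 → |·| = √(841²+230²) = √760181 ≈ 871.88, ∠ = arctan(230/841) ≈ 15.30°
|T| = 500 / 4.613e+07 ≈ 1.0839e-05
Gain = 20 log₁₀(1.0839e-05) ≈ -99.30 dB
∠T = 0.00° − 193.80° = -193.80° ≡ 166.20° (principal value)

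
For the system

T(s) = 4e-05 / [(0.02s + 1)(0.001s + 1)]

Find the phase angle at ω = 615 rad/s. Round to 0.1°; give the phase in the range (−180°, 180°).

-116.9°

At ω = 615 rad/s:
pole (1 + j615·0.02) = 1 + j12.3 → |·| ≈ 12.341, ∠ ≈ 85.35°
pole (1 + j615·0.001) = 1 + j0.615 → |·| ≈ 1.174, ∠ ≈ 31.59°
∠T = (0°) − (85.35° + 31.59°) = -116.94°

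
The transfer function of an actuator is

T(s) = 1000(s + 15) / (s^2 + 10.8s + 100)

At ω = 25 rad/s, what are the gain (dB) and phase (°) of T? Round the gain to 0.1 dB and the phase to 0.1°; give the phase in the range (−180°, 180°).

33.9 dB, -93.7°

At s = jω = j25:
zero (s+15): 15 + j25 → |·| = √(15²+25²) = √850 ≈ 29.155, ∠ = arctan(25/15) ≈ 59.04°
quadratic: (j25)² + 10.8·j25 + 100 = -525 + j270 → |·| ≈ 590.36, ∠ ≈ 152.78°
|T| = 1000 · 29.155 / 590.36 ≈ 49.385
Gain = 20 log₁₀(49.385) ≈ 33.87 dB
∠T = 59.04° − 152.78° = -93.74°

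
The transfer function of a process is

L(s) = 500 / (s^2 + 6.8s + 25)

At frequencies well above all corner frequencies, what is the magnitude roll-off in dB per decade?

-40 dB/decade

Each pole contributes −20 dB/decade at high frequency; each zero contributes +20 dB/decade.
Net: 0 zero(s) − 2 pole(s) → -40 dB/decade.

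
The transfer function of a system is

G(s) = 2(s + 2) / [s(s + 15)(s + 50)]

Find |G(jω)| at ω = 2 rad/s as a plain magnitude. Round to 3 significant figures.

0.00374

At s = jω = j2:
zero (s+2): 2 + j2 → |·| = √(2²+2²) = √8 ≈ 2.8284, ∠ = arctan(2/2) ≈ 45.00°
pole (s+15): 15 + j2 → |·| = √(15²+2²) = √229 ≈ 15.133, ∠ = arctan(2/15) ≈ 7.59°
pole (s+50): 50 + j2 → |·| = √(50²+2²) = √2504 ≈ 50.04, ∠ = arctan(2/50) ≈ 2.29°
pole at origin: |s| = 2, ∠ = 90.00° (in denominator)
|G| = 2 · 2.8284 / 1514.5 ≈ 0.0037351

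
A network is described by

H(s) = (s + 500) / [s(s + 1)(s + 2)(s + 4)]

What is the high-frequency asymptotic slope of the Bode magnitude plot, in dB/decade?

Each pole contributes −20 dB/decade at high frequency; each zero contributes +20 dB/decade.
Net: 1 zero(s) − 4 pole(s) → -60 dB/decade.

-60 dB/decade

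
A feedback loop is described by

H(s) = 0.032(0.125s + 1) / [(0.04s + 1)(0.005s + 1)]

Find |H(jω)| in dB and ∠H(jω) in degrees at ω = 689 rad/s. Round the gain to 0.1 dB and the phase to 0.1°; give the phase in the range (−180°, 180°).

At ω = 689 rad/s:
zero (1 + j689·0.125) = 1 + j86.125 → |·| ≈ 86.131, ∠ ≈ 89.33°
pole (1 + j689·0.04) = 1 + j27.56 → |·| ≈ 27.578, ∠ ≈ 87.92°
pole (1 + j689·0.005) = 1 + j3.445 → |·| ≈ 3.5872, ∠ ≈ 73.81°
|H| = 0.032 · 86.131 / (27.578 · 3.5872) ≈ 0.027861
Gain = 20 log₁₀(0.027861) ≈ -31.10 dB
∠H = (89.33°) − (87.92° + 73.81°) = -72.40°

-31.1 dB, -72.4°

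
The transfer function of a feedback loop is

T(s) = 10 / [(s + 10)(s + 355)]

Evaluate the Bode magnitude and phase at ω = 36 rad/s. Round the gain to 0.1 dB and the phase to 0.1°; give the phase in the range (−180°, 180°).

At s = jω = j36:
pole (s+10): 10 + j36 → |·| = √(10²+36²) = √1396 ≈ 37.363, ∠ = arctan(36/10) ≈ 74.48°
pole (s+355): 355 + j36 → |·| = √(355²+36²) = √127321 ≈ 356.82, ∠ = arctan(36/355) ≈ 5.79°
|T| = 10 / 13332 ≈ 0.00075008
Gain = 20 log₁₀(0.00075008) ≈ -62.50 dB
∠T = 0.00° − 80.27° = -80.27°

-62.5 dB, -80.3°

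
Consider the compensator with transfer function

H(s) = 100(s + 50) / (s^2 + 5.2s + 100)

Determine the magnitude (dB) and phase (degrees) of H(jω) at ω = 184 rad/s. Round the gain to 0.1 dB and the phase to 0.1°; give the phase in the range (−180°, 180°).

At s = jω = j184:
zero (s+50): 50 + j184 → |·| = √(50²+184²) = √36356 ≈ 190.67, ∠ = arctan(184/50) ≈ 74.80°
quadratic: (j184)² + 5.2·j184 + 100 = -33756 + j956.8 → |·| ≈ 33770, ∠ ≈ 178.38°
|H| = 100 · 190.67 / 33770 ≈ 0.56461
Gain = 20 log₁₀(0.56461) ≈ -4.97 dB
∠H = 74.80° − 178.38° = -103.58°

-5.0 dB, -103.6°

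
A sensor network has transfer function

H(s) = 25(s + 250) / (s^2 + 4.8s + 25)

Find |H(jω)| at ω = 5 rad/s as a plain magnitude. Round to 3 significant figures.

At s = jω = j5:
zero (s+250): 250 + j5 → |·| = √(250²+5²) = √62525 ≈ 250.05, ∠ = arctan(5/250) ≈ 1.15°
quadratic: (j5)² + 4.8·j5 + 25 = 0 + j24 → |·| ≈ 24, ∠ ≈ 90.00°
|H| = 25 · 250.05 / 24 ≈ 260.47

260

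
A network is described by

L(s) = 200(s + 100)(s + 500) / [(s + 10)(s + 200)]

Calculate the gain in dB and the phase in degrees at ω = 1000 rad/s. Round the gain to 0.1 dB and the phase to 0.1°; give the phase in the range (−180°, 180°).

46.9 dB, -20.4°

At s = jω = j1000:
zero (s+100): 100 + j1000 → |·| = √(100²+1000²) = √1010000 ≈ 1005, ∠ = arctan(1000/100) ≈ 84.29°
zero (s+500): 500 + j1000 → |·| = √(500²+1000²) = √1250000 ≈ 1118, ∠ = arctan(1000/500) ≈ 63.43°
pole (s+10): 10 + j1000 → |·| = √(10²+1000²) = √1000100 ≈ 1000, ∠ = arctan(1000/10) ≈ 89.43°
pole (s+200): 200 + j1000 → |·| = √(200²+1000²) = √1040000 ≈ 1019.8, ∠ = arctan(1000/200) ≈ 78.69°
|L| = 200 · 1.1236e+06 / 1.0198e+06 ≈ 220.36
Gain = 20 log₁₀(220.36) ≈ 46.86 dB
∠L = 147.72° − 168.12° = -20.40°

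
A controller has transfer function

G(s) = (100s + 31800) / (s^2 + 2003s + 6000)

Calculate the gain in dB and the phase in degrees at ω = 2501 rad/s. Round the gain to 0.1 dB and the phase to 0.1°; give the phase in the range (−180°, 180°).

Substitute s = j2501:
Numerator: 100(j2501) + 31800 = 31800 + j250100
Denominator: (j2501)^2 + 2003(j2501) + 6000 = -6249001 + j5009503
|N| = √(31800² + 250100²) ≈ 2.5211e+05, ∠N ≈ 82.75°
|D| = √(6249001² + 5009503²) ≈ 8.0091e+06, ∠D ≈ 141.28°
|G| = 2.5211e+05 / 8.0091e+06 ≈ 0.031478
Gain = 20 log₁₀(0.031478) ≈ -30.04 dB
∠G = 82.75° − 141.28° = -58.53°

-30.0 dB, -58.5°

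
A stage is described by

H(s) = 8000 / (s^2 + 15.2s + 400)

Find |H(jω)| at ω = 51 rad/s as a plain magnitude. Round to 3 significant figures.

3.43

At s = jω = j51:
quadratic: (j51)² + 15.2·j51 + 400 = -2201 + j775.2 → |·| ≈ 2333.5, ∠ ≈ 160.60°
|H| = 8000 / 2333.5 ≈ 3.4283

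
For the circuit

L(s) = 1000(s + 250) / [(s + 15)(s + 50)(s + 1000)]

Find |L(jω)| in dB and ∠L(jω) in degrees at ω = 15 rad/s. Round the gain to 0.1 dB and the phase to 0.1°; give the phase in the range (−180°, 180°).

-12.9 dB, -59.1°

At s = jω = j15:
zero (s+250): 250 + j15 → |·| = √(250²+15²) = √62725 ≈ 250.45, ∠ = arctan(15/250) ≈ 3.43°
pole (s+15): 15 + j15 → |·| = √(15²+15²) = √450 ≈ 21.213, ∠ = arctan(15/15) ≈ 45.00°
pole (s+50): 50 + j15 → |·| = √(50²+15²) = √2725 ≈ 52.202, ∠ = arctan(15/50) ≈ 16.70°
pole (s+1000): 1000 + j15 → |·| = √(1000²+15²) = √1000225 ≈ 1000.1, ∠ = arctan(15/1000) ≈ 0.86°
|L| = 1000 · 250.45 / 1.1075e+06 ≈ 0.22614
Gain = 20 log₁₀(0.22614) ≈ -12.91 dB
∠L = 3.43° − 62.56° = -59.13°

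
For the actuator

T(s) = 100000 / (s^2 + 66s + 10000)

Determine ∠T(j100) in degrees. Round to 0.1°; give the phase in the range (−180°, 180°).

At s = jω = j100:
quadratic: (j100)² + 66·j100 + 10000 = 0 + j6600 → |·| ≈ 6600, ∠ ≈ 90.00°
∠T = 0.00° − 90.00° = -90.00°

-90.0°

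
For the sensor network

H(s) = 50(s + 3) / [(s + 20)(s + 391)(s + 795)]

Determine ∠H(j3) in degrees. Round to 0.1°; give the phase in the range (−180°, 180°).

35.8°

At s = jω = j3:
zero (s+3): 3 + j3 → |·| = √(3²+3²) = √18 ≈ 4.2426, ∠ = arctan(3/3) ≈ 45.00°
pole (s+20): 20 + j3 → |·| = √(20²+3²) = √409 ≈ 20.224, ∠ = arctan(3/20) ≈ 8.53°
pole (s+391): 391 + j3 → |·| = √(391²+3²) = √152890 ≈ 391.01, ∠ = arctan(3/391) ≈ 0.44°
pole (s+795): 795 + j3 → |·| = √(795²+3²) = √632034 ≈ 795.01, ∠ = arctan(3/795) ≈ 0.22°
∠H = 45.00° − 9.19° = 35.81°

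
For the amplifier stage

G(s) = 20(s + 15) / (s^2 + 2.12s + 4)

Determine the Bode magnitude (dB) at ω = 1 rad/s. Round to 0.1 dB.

38.3 dB

At s = jω = j1:
zero (s+15): 15 + j1 → |·| = √(15²+1²) = √226 ≈ 15.033, ∠ = arctan(1/15) ≈ 3.81°
quadratic: (j1)² + 2.12·j1 + 4 = 3 + j2.12 → |·| ≈ 3.6735, ∠ ≈ 35.25°
|G| = 20 · 15.033 / 3.6735 ≈ 81.846
Gain = 20 log₁₀(81.846) ≈ 38.26 dB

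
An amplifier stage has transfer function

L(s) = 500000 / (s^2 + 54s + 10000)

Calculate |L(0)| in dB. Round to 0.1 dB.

L(0) = 500000 / 10000 = 50
20 log₁₀(50) ≈ 33.98 dB

34.0 dB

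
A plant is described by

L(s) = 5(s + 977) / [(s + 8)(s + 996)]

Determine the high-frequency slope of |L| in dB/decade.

Each pole contributes −20 dB/decade at high frequency; each zero contributes +20 dB/decade.
Net: 1 zero(s) − 2 pole(s) → -20 dB/decade.

-20 dB/decade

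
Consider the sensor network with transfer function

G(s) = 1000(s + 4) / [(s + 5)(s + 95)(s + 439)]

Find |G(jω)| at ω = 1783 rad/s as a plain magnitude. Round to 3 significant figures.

0.000305

At s = jω = j1783:
zero (s+4): 4 + j1783 → |·| = √(4²+1783²) = √3179105 ≈ 1783, ∠ = arctan(1783/4) ≈ 89.87°
pole (s+5): 5 + j1783 → |·| = √(5²+1783²) = √3179114 ≈ 1783, ∠ = arctan(1783/5) ≈ 89.84°
pole (s+95): 95 + j1783 → |·| = √(95²+1783²) = √3188114 ≈ 1785.5, ∠ = arctan(1783/95) ≈ 86.95°
pole (s+439): 439 + j1783 → |·| = √(439²+1783²) = √3371810 ≈ 1836.2, ∠ = arctan(1783/439) ≈ 76.17°
|G| = 1000 · 1783 / 5.8456e+09 ≈ 0.00030502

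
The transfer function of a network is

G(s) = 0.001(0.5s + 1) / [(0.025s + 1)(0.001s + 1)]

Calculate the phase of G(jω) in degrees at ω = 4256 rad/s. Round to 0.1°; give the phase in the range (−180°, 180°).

-76.3°

At ω = 4256 rad/s:
zero (1 + j4256·0.5) = 1 + j2128 → |·| ≈ 2128, ∠ ≈ 89.97°
pole (1 + j4256·0.025) = 1 + j106.4 → |·| ≈ 106.4, ∠ ≈ 89.46°
pole (1 + j4256·0.001) = 1 + j4.256 → |·| ≈ 4.3719, ∠ ≈ 76.78°
∠G = (89.97°) − (89.46° + 76.78°) = -76.27°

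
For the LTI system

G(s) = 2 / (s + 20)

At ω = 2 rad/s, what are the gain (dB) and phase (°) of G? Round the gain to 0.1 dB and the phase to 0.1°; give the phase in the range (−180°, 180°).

Substitute s = j2:
Numerator: 2 = 2 + j0
Denominator: (j2) + 20 = 20 + j2
|N| = √(2² + 0²) ≈ 2, ∠N ≈ 0.00°
|D| = √(20² + 2²) ≈ 20.1, ∠D ≈ 5.71°
|G| = 2 / 20.1 ≈ 0.099502
Gain = 20 log₁₀(0.099502) ≈ -20.04 dB
∠G = 0.00° − 5.71° = -5.71°

-20.0 dB, -5.7°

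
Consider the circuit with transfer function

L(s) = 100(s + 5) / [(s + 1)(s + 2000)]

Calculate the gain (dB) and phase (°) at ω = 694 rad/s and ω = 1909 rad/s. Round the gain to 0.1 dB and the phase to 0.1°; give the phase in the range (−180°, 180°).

ω = 694: -26.5 dB, -19.5°; ω = 1909: -28.8 dB, -43.8°

At s = jω = j694:
zero (s+5): 5 + j694 → |·| = √(5²+694²) = √481661 ≈ 694.02, ∠ = arctan(694/5) ≈ 89.59°
pole (s+1): 1 + j694 → |·| = √(1²+694²) = √481637 ≈ 694, ∠ = arctan(694/1) ≈ 89.92°
pole (s+2000): 2000 + j694 → |·| = √(2000²+694²) = √4481636 ≈ 2117, ∠ = arctan(694/2000) ≈ 19.14°
|L| = 100 · 694.02 / 1.4692e+06 ≈ 0.047238
Gain = 20 log₁₀(0.047238) ≈ -26.51 dB
∠L = 89.59° − 109.06° = -19.47°

At s = jω = j1909:
zero (s+5): 5 + j1909 → |·| = √(5²+1909²) = √3644306 ≈ 1909, ∠ = arctan(1909/5) ≈ 89.85°
pole (s+1): 1 + j1909 → |·| = √(1²+1909²) = √3644282 ≈ 1909, ∠ = arctan(1909/1) ≈ 89.97°
pole (s+2000): 2000 + j1909 → |·| = √(2000²+1909²) = √7644281 ≈ 2764.8, ∠ = arctan(1909/2000) ≈ 43.67°
|L| = 100 · 1909 / 5.278e+06 ≈ 0.036169
Gain = 20 log₁₀(0.036169) ≈ -28.83 dB
∠L = 89.85° − 133.64° = -43.79°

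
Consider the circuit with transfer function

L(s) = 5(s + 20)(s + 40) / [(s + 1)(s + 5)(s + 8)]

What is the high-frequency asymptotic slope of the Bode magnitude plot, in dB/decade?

-20 dB/decade

Each pole contributes −20 dB/decade at high frequency; each zero contributes +20 dB/decade.
Net: 2 zero(s) − 3 pole(s) → -20 dB/decade.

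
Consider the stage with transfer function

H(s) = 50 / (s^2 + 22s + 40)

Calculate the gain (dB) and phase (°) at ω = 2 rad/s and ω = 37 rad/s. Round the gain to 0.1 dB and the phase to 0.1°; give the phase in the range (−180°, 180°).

Substitute s = j2:
Numerator: 50 = 50 + j0
Denominator: (j2)^2 + 22(j2) + 40 = 36 + j44
|N| = √(50² + 0²) ≈ 50, ∠N ≈ 0.00°
|D| = √(36² + 44²) ≈ 56.851, ∠D ≈ 50.71°
|H| = 50 / 56.851 ≈ 0.87949
Gain = 20 log₁₀(0.87949) ≈ -1.12 dB
∠H = 0.00° − 50.71° = -50.71°

Substitute s = j37:
Numerator: 50 = 50 + j0
Denominator: (j37)^2 + 22(j37) + 40 = -1329 + j814
|N| = √(50² + 0²) ≈ 50, ∠N ≈ 0.00°
|D| = √(1329² + 814²) ≈ 1558.5, ∠D ≈ 148.51°
|H| = 50 / 1558.5 ≈ 0.032082
Gain = 20 log₁₀(0.032082) ≈ -29.87 dB
∠H = 0.00° − 148.51° = -148.51°

ω = 2: -1.1 dB, -50.7°; ω = 37: -29.9 dB, -148.5°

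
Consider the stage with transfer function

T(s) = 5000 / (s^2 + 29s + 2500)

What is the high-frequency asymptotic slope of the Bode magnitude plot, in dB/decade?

-40 dB/decade

Each pole contributes −20 dB/decade at high frequency; each zero contributes +20 dB/decade.
Net: 0 zero(s) − 2 pole(s) → -40 dB/decade.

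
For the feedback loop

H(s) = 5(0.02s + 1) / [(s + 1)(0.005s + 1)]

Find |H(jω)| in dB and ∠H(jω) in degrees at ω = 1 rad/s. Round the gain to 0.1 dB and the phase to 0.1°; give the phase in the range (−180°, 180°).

At ω = 1 rad/s:
zero (1 + j1·0.02) = 1 + j0.02 → |·| ≈ 1.0002, ∠ ≈ 1.15°
pole (1 + j1·1) = 1 + j1 → |·| ≈ 1.4142, ∠ ≈ 45.00°
pole (1 + j1·0.005) = 1 + j0.005 → |·| ≈ 1, ∠ ≈ 0.29°
|H| = 5 · 1.0002 / (1.4142 · 1) ≈ 3.5363
Gain = 20 log₁₀(3.5363) ≈ 10.97 dB
∠H = (1.15°) − (45.00° + 0.29°) = -44.14°

11.0 dB, -44.1°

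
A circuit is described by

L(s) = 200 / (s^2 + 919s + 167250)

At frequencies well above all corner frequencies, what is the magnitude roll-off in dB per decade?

-40 dB/decade

Each pole contributes −20 dB/decade at high frequency; each zero contributes +20 dB/decade.
Net: 0 zero(s) − 2 pole(s) → -40 dB/decade.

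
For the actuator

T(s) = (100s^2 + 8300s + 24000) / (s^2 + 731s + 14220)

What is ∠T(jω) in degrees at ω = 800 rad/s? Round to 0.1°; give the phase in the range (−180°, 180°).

Substitute s = j800:
Numerator: 100(j800)^2 + 8300(j800) + 24000 = -63976000 + j6640000
Denominator: (j800)^2 + 731(j800) + 14220 = -625780 + j584800
|N| = √(63976000² + 6640000²) ≈ 6.432e+07, ∠N ≈ 174.07°
|D| = √(625780² + 584800²) ≈ 8.565e+05, ∠D ≈ 136.94°
∠T = 174.07° − 136.94° = 37.13°

37.1°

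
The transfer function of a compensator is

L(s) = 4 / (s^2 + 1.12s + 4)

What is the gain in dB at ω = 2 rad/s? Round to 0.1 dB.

5.0 dB

At s = jω = j2:
quadratic: (j2)² + 1.12·j2 + 4 = 0 + j2.24 → |·| ≈ 2.24, ∠ ≈ 90.00°
|L| = 4 / 2.24 ≈ 1.7857
Gain = 20 log₁₀(1.7857) ≈ 5.04 dB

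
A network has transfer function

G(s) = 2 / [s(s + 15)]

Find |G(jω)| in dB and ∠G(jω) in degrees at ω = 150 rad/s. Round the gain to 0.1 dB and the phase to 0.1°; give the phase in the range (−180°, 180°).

-81.1 dB, -174.3°

At s = jω = j150:
pole (s+15): 15 + j150 → |·| = √(15²+150²) = √22725 ≈ 150.75, ∠ = arctan(150/15) ≈ 84.29°
pole at origin: |s| = 150, ∠ = 90.00° (in denominator)
|G| = 2 / 22612 ≈ 8.8449e-05
Gain = 20 log₁₀(8.8449e-05) ≈ -81.07 dB
∠G = 0.00° − 174.29° = -174.29°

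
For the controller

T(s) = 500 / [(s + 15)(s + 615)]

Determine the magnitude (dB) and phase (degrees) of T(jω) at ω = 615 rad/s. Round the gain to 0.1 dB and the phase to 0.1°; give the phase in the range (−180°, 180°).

-60.6 dB, -133.6°

At s = jω = j615:
pole (s+15): 15 + j615 → |·| = √(15²+615²) = √378450 ≈ 615.18, ∠ = arctan(615/15) ≈ 88.60°
pole (s+615): 615 + j615 → |·| = √(615²+615²) = √756450 ≈ 869.74, ∠ = arctan(615/615) ≈ 45.00°
|T| = 500 / 5.3505e+05 ≈ 0.00093449
Gain = 20 log₁₀(0.00093449) ≈ -60.59 dB
∠T = 0.00° − 133.60° = -133.60°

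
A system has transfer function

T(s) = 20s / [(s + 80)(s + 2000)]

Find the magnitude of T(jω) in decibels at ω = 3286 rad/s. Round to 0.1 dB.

At s = jω = j3286:
zero at origin: s = j3286 → |·| = 3286, ∠ = 90.00°
pole (s+80): 80 + j3286 → |·| = √(80²+3286²) = √10804196 ≈ 3287, ∠ = arctan(3286/80) ≈ 88.61°
pole (s+2000): 2000 + j3286 → |·| = √(2000²+3286²) = √14797796 ≈ 3846.8, ∠ = arctan(3286/2000) ≈ 58.67°
|T| = 20 · 3286 / 1.2644e+07 ≈ 0.0051977
Gain = 20 log₁₀(0.0051977) ≈ -45.68 dB

-45.7 dB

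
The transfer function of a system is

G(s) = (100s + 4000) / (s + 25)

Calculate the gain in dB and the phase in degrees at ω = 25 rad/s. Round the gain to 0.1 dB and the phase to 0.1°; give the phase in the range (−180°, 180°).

Substitute s = j25:
Numerator: 100(j25) + 4000 = 4000 + j2500
Denominator: (j25) + 25 = 25 + j25
|N| = √(4000² + 2500²) ≈ 4717, ∠N ≈ 32.01°
|D| = √(25² + 25²) ≈ 35.355, ∠D ≈ 45.00°
|G| = 4717 / 35.355 ≈ 133.42
Gain = 20 log₁₀(133.42) ≈ 42.50 dB
∠G = 32.01° − 45.00° = -12.99°

42.5 dB, -13.0°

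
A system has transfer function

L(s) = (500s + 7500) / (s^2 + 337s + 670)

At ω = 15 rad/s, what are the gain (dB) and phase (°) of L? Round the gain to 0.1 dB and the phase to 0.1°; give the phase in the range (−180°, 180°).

Substitute s = j15:
Numerator: 500(j15) + 7500 = 7500 + j7500
Denominator: (j15)^2 + 337(j15) + 670 = 445 + j5055
|N| = √(7500² + 7500²) ≈ 10607, ∠N ≈ 45.00°
|D| = √(445² + 5055²) ≈ 5074.5, ∠D ≈ 84.97°
|L| = 10607 / 5074.5 ≈ 2.0903
Gain = 20 log₁₀(2.0903) ≈ 6.40 dB
∠L = 45.00° − 84.97° = -39.97°

6.4 dB, -40.0°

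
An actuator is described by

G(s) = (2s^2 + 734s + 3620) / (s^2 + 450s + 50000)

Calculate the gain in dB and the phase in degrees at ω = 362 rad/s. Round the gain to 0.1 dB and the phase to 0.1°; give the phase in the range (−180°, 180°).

6.2 dB, 17.8°

Substitute s = j362:
Numerator: 2(j362)^2 + 734(j362) + 3620 = -258468 + j265708
Denominator: (j362)^2 + 450(j362) + 50000 = -81044 + j162900
|N| = √(258468² + 265708²) ≈ 3.7068e+05, ∠N ≈ 134.21°
|D| = √(81044² + 162900²) ≈ 1.8195e+05, ∠D ≈ 116.45°
|G| = 3.7068e+05 / 1.8195e+05 ≈ 2.0373
Gain = 20 log₁₀(2.0373) ≈ 6.18 dB
∠G = 134.21° − 116.45° = 17.76°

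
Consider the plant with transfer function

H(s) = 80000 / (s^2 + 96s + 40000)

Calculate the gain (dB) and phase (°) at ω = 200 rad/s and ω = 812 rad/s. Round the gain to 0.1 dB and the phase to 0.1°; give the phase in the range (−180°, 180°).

At s = jω = j200:
quadratic: (j200)² + 96·j200 + 40000 = 0 + j19200 → |·| ≈ 19200, ∠ ≈ 90.00°
|H| = 80000 / 19200 ≈ 4.1667
Gain = 20 log₁₀(4.1667) ≈ 12.40 dB
∠H = 0.00° − 90.00° = -90.00°

At s = jω = j812:
quadratic: (j812)² + 96·j812 + 40000 = -619344 + j77952 → |·| ≈ 6.2423e+05, ∠ ≈ 172.83°
|H| = 80000 / 6.2423e+05 ≈ 0.12816
Gain = 20 log₁₀(0.12816) ≈ -17.84 dB
∠H = 0.00° − 172.83° = -172.83°

ω = 200: 12.4 dB, -90.0°; ω = 812: -17.8 dB, -172.8°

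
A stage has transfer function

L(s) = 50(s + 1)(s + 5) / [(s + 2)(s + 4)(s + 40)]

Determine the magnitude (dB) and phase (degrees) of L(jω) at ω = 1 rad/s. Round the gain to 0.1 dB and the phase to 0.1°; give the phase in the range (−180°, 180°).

At s = jω = j1:
zero (s+1): 1 + j1 → |·| = √(1²+1²) = √2 ≈ 1.4142, ∠ = arctan(1/1) ≈ 45.00°
zero (s+5): 5 + j1 → |·| = √(5²+1²) = √26 ≈ 5.099, ∠ = arctan(1/5) ≈ 11.31°
pole (s+2): 2 + j1 → |·| = √(2²+1²) = √5 ≈ 2.2361, ∠ = arctan(1/2) ≈ 26.57°
pole (s+4): 4 + j1 → |·| = √(4²+1²) = √17 ≈ 4.1231, ∠ = arctan(1/4) ≈ 14.04°
pole (s+40): 40 + j1 → |·| = √(40²+1²) = √1601 ≈ 40.012, ∠ = arctan(1/40) ≈ 1.43°
|L| = 50 · 7.211 / 368.9 ≈ 0.97737
Gain = 20 log₁₀(0.97737) ≈ -0.20 dB
∠L = 56.31° − 42.04° = 14.27°

-0.2 dB, 14.3°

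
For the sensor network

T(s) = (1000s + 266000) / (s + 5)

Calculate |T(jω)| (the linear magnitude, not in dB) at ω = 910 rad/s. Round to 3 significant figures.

Substitute s = j910:
Numerator: 1000(j910) + 266000 = 266000 + j910000
Denominator: (j910) + 5 = 5 + j910
|N| = √(266000² + 910000²) ≈ 9.4808e+05, ∠N ≈ 73.71°
|D| = √(5² + 910²) ≈ 910.01, ∠D ≈ 89.69°
|T| = 9.4808e+05 / 910.01 ≈ 1041.8

1.04e+03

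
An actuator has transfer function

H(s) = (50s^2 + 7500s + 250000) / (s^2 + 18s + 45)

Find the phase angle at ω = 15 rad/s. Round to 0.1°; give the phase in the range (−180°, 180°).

-98.5°

Substitute s = j15:
Numerator: 50(j15)^2 + 7500(j15) + 250000 = 238750 + j112500
Denominator: (j15)^2 + 18(j15) + 45 = -180 + j270
|N| = √(238750² + 112500²) ≈ 2.6393e+05, ∠N ≈ 25.23°
|D| = √(180² + 270²) ≈ 324.5, ∠D ≈ 123.69°
∠H = 25.23° − 123.69° = -98.46°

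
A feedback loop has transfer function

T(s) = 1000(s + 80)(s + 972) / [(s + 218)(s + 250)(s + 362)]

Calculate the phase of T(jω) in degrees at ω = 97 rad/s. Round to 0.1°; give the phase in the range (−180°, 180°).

At s = jω = j97:
zero (s+80): 80 + j97 → |·| = √(80²+97²) = √15809 ≈ 125.73, ∠ = arctan(97/80) ≈ 50.49°
zero (s+972): 972 + j97 → |·| = √(972²+97²) = √954193 ≈ 976.83, ∠ = arctan(97/972) ≈ 5.70°
pole (s+218): 218 + j97 → |·| = √(218²+97²) = √56933 ≈ 238.61, ∠ = arctan(97/218) ≈ 23.99°
pole (s+250): 250 + j97 → |·| = √(250²+97²) = √71909 ≈ 268.16, ∠ = arctan(97/250) ≈ 21.21°
pole (s+362): 362 + j97 → |·| = √(362²+97²) = √140453 ≈ 374.77, ∠ = arctan(97/362) ≈ 15.00°
∠T = 56.19° − 60.20° = -4.01°

-4.0°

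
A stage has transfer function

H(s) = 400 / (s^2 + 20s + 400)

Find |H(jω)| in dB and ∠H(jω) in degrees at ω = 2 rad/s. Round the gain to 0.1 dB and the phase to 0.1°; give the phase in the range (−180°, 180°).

At s = jω = j2:
quadratic: (j2)² + 20·j2 + 400 = 396 + j40 → |·| ≈ 398.02, ∠ ≈ 5.77°
|H| = 400 / 398.02 ≈ 1.005
Gain = 20 log₁₀(1.005) ≈ 0.04 dB
∠H = 0.00° − 5.77° = -5.77°

0.0 dB, -5.8°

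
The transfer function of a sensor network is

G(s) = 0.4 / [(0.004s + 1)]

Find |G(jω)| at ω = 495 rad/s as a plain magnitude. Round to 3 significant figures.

At ω = 495 rad/s:
pole (1 + j495·0.004) = 1 + j1.98 → |·| ≈ 2.2182, ∠ ≈ 63.20°
|G| = 0.4 · 1 / (2.2182) ≈ 0.18033

0.180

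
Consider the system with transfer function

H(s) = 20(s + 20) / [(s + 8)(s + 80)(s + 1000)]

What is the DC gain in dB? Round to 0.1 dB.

-64.1 dB

H(0) = 20·20 / (8·80·1000) = 0.000625
20 log₁₀(0.000625) ≈ -64.08 dB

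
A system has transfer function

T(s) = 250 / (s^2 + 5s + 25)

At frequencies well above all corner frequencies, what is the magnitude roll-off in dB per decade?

-40 dB/decade

Each pole contributes −20 dB/decade at high frequency; each zero contributes +20 dB/decade.
Net: 0 zero(s) − 2 pole(s) → -40 dB/decade.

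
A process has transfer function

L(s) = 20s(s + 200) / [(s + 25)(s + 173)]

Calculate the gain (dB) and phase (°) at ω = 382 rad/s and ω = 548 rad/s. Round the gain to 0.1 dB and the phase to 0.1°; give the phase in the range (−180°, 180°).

At s = jω = j382:
zero (s+200): 200 + j382 → |·| = √(200²+382²) = √185924 ≈ 431.19, ∠ = arctan(382/200) ≈ 62.37°
zero at origin: s = j382 → |·| = 382, ∠ = 90.00°
pole (s+25): 25 + j382 → |·| = √(25²+382²) = √146549 ≈ 382.82, ∠ = arctan(382/25) ≈ 86.26°
pole (s+173): 173 + j382 → |·| = √(173²+382²) = √175853 ≈ 419.35, ∠ = arctan(382/173) ≈ 65.64°
|L| = 20 · 1.6471e+05 / 1.6054e+05 ≈ 20.519
Gain = 20 log₁₀(20.519) ≈ 26.24 dB
∠L = 152.37° − 151.90° = 0.47°

At s = jω = j548:
zero (s+200): 200 + j548 → |·| = √(200²+548²) = √340304 ≈ 583.36, ∠ = arctan(548/200) ≈ 69.95°
zero at origin: s = j548 → |·| = 548, ∠ = 90.00°
pole (s+25): 25 + j548 → |·| = √(25²+548²) = √300929 ≈ 548.57, ∠ = arctan(548/25) ≈ 87.39°
pole (s+173): 173 + j548 → |·| = √(173²+548²) = √330233 ≈ 574.66, ∠ = arctan(548/173) ≈ 72.48°
|L| = 20 · 3.1968e+05 / 3.1524e+05 ≈ 20.282
Gain = 20 log₁₀(20.282) ≈ 26.14 dB
∠L = 159.95° − 159.87° = 0.08°

ω = 382: 26.2 dB, 0.5°; ω = 548: 26.1 dB, 0.1°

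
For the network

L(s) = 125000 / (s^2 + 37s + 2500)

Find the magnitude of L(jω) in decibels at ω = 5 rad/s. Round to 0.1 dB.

At s = jω = j5:
quadratic: (j5)² + 37·j5 + 2500 = 2475 + j185 → |·| ≈ 2481.9, ∠ ≈ 4.27°
|L| = 125000 / 2481.9 ≈ 50.365
Gain = 20 log₁₀(50.365) ≈ 34.04 dB

34.0 dB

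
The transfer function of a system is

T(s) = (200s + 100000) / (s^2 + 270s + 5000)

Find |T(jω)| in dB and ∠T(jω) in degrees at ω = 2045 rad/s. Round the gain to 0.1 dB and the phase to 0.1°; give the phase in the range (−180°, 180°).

Substitute s = j2045:
Numerator: 200(j2045) + 100000 = 100000 + j409000
Denominator: (j2045)^2 + 270(j2045) + 5000 = -4177025 + j552150
|N| = √(100000² + 409000²) ≈ 4.2105e+05, ∠N ≈ 76.26°
|D| = √(4177025² + 552150²) ≈ 4.2134e+06, ∠D ≈ 172.47°
|T| = 4.2105e+05 / 4.2134e+06 ≈ 0.099931
Gain = 20 log₁₀(0.099931) ≈ -20.01 dB
∠T = 76.26° − 172.47° = -96.21°

-20.0 dB, -96.2°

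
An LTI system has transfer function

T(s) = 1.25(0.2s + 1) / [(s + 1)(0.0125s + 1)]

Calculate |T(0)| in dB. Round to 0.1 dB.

1.9 dB

T(0) = 1.25 · 1 / 1 = 1.25
20 log₁₀(1.25) ≈ 1.94 dB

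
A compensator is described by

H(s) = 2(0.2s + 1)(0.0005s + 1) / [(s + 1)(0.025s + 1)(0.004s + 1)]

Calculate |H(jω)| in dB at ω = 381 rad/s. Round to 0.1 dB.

-32.6 dB

At ω = 381 rad/s:
zero (1 + j381·0.2) = 1 + j76.2 → |·| ≈ 76.207, ∠ ≈ 89.25°
zero (1 + j381·0.0005) = 1 + j0.1905 → |·| ≈ 1.018, ∠ ≈ 10.79°
pole (1 + j381·1) = 1 + j381 → |·| ≈ 381, ∠ ≈ 89.85°
pole (1 + j381·0.025) = 1 + j9.525 → |·| ≈ 9.5773, ∠ ≈ 84.01°
pole (1 + j381·0.004) = 1 + j1.524 → |·| ≈ 1.8228, ∠ ≈ 56.73°
|H| = 2 · 76.207 · 1.018 / (381 · 9.5773 · 1.8228) ≈ 0.023327
Gain = 20 log₁₀(0.023327) ≈ -32.64 dB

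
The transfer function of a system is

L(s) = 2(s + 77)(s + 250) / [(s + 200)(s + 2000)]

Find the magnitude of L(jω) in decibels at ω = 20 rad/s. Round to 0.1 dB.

-20.1 dB

At s = jω = j20:
zero (s+77): 77 + j20 → |·| = √(77²+20²) = √6329 ≈ 79.555, ∠ = arctan(20/77) ≈ 14.56°
zero (s+250): 250 + j20 → |·| = √(250²+20²) = √62900 ≈ 250.8, ∠ = arctan(20/250) ≈ 4.57°
pole (s+200): 200 + j20 → |·| = √(200²+20²) = √40400 ≈ 201, ∠ = arctan(20/200) ≈ 5.71°
pole (s+2000): 2000 + j20 → |·| = √(2000²+20²) = √4000400 ≈ 2000.1, ∠ = arctan(20/2000) ≈ 0.57°
|L| = 2 · 19952 / 4.0202e+05 ≈ 0.099259
Gain = 20 log₁₀(0.099259) ≈ -20.06 dB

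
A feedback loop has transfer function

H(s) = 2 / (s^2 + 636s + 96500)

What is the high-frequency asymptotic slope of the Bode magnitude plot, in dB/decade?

Each pole contributes −20 dB/decade at high frequency; each zero contributes +20 dB/decade.
Net: 0 zero(s) − 2 pole(s) → -40 dB/decade.

-40 dB/decade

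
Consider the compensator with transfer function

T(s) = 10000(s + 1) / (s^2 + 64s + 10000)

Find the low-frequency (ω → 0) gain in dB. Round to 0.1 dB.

T(0) = 10000·1 / 10000 = 1
20 log₁₀(1) ≈ 0.00 dB

0.0 dB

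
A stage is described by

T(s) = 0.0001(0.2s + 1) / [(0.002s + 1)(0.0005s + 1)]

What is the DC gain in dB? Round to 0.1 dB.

-80.0 dB

T(0) = 0.0001 · 1 / 1 = 0.0001
20 log₁₀(0.0001) ≈ -80.00 dB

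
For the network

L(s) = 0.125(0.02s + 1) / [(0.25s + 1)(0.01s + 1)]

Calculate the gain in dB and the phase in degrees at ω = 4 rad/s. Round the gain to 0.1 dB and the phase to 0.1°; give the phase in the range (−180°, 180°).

At ω = 4 rad/s:
zero (1 + j4·0.02) = 1 + j0.08 → |·| ≈ 1.0032, ∠ ≈ 4.57°
pole (1 + j4·0.25) = 1 + j1 → |·| ≈ 1.4142, ∠ ≈ 45.00°
pole (1 + j4·0.01) = 1 + j0.04 → |·| ≈ 1.0008, ∠ ≈ 2.29°
|L| = 0.125 · 1.0032 / (1.4142 · 1.0008) ≈ 0.088601
Gain = 20 log₁₀(0.088601) ≈ -21.05 dB
∠L = (4.57°) − (45.00° + 2.29°) = -42.72°

-21.1 dB, -42.7°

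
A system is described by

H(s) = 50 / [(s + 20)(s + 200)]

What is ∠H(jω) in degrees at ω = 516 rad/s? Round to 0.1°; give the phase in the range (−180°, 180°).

-156.6°

At s = jω = j516:
pole (s+20): 20 + j516 → |·| = √(20²+516²) = √266656 ≈ 516.39, ∠ = arctan(516/20) ≈ 87.78°
pole (s+200): 200 + j516 → |·| = √(200²+516²) = √306256 ≈ 553.4, ∠ = arctan(516/200) ≈ 68.81°
∠H = 0.00° − 156.59° = -156.59°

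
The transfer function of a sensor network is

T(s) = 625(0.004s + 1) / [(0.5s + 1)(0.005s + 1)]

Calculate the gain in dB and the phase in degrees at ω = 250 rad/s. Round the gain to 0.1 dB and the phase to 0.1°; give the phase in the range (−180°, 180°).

12.9 dB, -95.9°

At ω = 250 rad/s:
zero (1 + j250·0.004) = 1 + j1 → |·| ≈ 1.4142, ∠ ≈ 45.00°
pole (1 + j250·0.5) = 1 + j125 → |·| ≈ 125, ∠ ≈ 89.54°
pole (1 + j250·0.005) = 1 + j1.25 → |·| ≈ 1.6008, ∠ ≈ 51.34°
|T| = 625 · 1.4142 / (125 · 1.6008) ≈ 4.4172
Gain = 20 log₁₀(4.4172) ≈ 12.90 dB
∠T = (45.00°) − (89.54° + 51.34°) = -95.88°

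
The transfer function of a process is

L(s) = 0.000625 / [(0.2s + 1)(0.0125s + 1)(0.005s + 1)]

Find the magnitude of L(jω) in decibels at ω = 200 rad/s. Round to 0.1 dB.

-107.7 dB

At ω = 200 rad/s:
pole (1 + j200·0.2) = 1 + j40 → |·| ≈ 40.012, ∠ ≈ 88.57°
pole (1 + j200·0.0125) = 1 + j2.5 → |·| ≈ 2.6926, ∠ ≈ 68.20°
pole (1 + j200·0.005) = 1 + j1 → |·| ≈ 1.4142, ∠ ≈ 45.00°
|L| = 0.000625 · 1 / (40.012 · 2.6926 · 1.4142) ≈ 4.1021e-06
Gain = 20 log₁₀(4.1021e-06) ≈ -107.74 dB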